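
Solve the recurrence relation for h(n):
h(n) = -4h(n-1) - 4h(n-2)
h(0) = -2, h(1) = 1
Characteristic equation: x² + 4x + 4 = 0, which is (x - (-2))².
Repeated root r = -2.
General solution: h(n) = (A + Bn)·(-2)^n.
From h(0) = -2: A = -2.
From h(1) = 1: (A + B)·(-2) = 1 ⇒ B = \frac{3}{2}.
So h(n) = \left(\frac{3 n}{2} - 2\right) \cdot (-2)^n.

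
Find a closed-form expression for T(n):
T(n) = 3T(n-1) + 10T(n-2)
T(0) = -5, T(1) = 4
Characteristic equation: x² - 3x - 10 = 0, which factors as (x - (-2))(x - (5)) = 0.
Roots r₁ = -2, r₂ = 5 (distinct).
General solution: T(n) = A·(-2)^n + B·(5)^n.
From T(0) = -5: A + B = -5.
From T(1) = 4: -2A + 5B = 4.
Solving: A = - \frac{29}{7}, B = - \frac{6}{7}.
So T(n) = - \frac{29 \left(-2\right)^{n}}{7} - \frac{6 \cdot 5^{n}}{7}.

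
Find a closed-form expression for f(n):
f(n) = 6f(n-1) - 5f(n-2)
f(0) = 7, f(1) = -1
Characteristic equation: x² - 6x + 5 = 0, which factors as (x - (5))(x - (1)) = 0.
Roots r₁ = 5, r₂ = 1 (distinct).
General solution: f(n) = A·(5)^n + B·(1)^n.
From f(0) = 7: A + B = 7.
From f(1) = -1: 5A + B = -1.
Solving: A = -2, B = 9.
So f(n) = 9 - 2 \cdot 5^{n}.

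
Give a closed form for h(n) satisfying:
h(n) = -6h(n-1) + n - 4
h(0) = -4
First-order linear with linear forcing.
Homogeneous solution: h_h(n) = A·(-6)^n.
Try particular h_p(n) = pn + q. Substituting:
  pn + q = -6(p(n-1) + q) + n - 4.
Matching the n-coefficient: p = -6p + 1 ⇒ p = \frac{1}{7}.
Matching constants: q = 6p - 6q - 4 ⇒ q = - \frac{22}{49}.
General: h(n) = A·(-6)^n + \frac{n}{7} - \frac{22}{49}.
Apply h(0) = -4: A - \frac{22}{49} = -4 ⇒ A = - \frac{174}{49}.
So h(n) = - \frac{174 \left(-6\right)^{n}}{49} + \frac{n}{7} - \frac{22}{49}.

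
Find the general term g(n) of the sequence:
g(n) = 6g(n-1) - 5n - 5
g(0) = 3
First-order linear with linear forcing.
Homogeneous solution: g_h(n) = A·(6)^n.
Try particular g_p(n) = pn + q. Substituting:
  pn + q = 6(p(n-1) + q) - 5n - 5.
Matching the n-coefficient: p = 6p - 5 ⇒ p = 1.
Matching constants: q = -6p + 6q - 5 ⇒ q = \frac{11}{5}.
General: g(n) = A·(6)^n + n + \frac{11}{5}.
Apply g(0) = 3: A + \frac{11}{5} = 3 ⇒ A = \frac{4}{5}.
So g(n) = \frac{4 \cdot 6^{n}}{5} + n + \frac{11}{5}.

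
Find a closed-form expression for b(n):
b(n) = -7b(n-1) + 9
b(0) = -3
First-order linear non-homogeneous.
Homogeneous solution: b_h(n) = A·(-7)^n.
Try constant particular solution b_p = K: K = -7K + 9 ⇒ K = \frac{9}{8}.
General: b(n) = A·(-7)^n + \frac{9}{8}.
Apply b(0) = -3: A + \frac{9}{8} = -3 ⇒ A = - \frac{33}{8}.
So b(n) = \frac{9}{8} - \frac{33 \left(-7\right)^{n}}{8}.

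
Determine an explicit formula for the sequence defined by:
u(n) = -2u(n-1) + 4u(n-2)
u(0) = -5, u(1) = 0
Characteristic equation: x² + 2x - 4 = 0.
Discriminant Δ = (-2)² + 4·(4) = 20.
Roots r₁,₂ = (-2 ± √20)/2, so r₁ = -1 + \sqrt{5}, r₂ = - \sqrt{5} - 1.
General solution: u(n) = A·r₁^n + B·r₂^n.
From the initial conditions, A + B = -5 and r₁A + r₂B = 0.
Since r₁ - r₂ = √20: A = (0 - (-5)r₂)/√20 = - \frac{5}{2} - \frac{\sqrt{5}}{2}, and B = -5 - A = - \frac{5}{2} + \frac{\sqrt{5}}{2}.
So u(n) = \left(- \frac{5}{2} - \frac{\sqrt{5}}{2}\right)\left(-1 + \sqrt{5}\right)^n + \left(- \frac{5}{2} + \frac{\sqrt{5}}{2}\right)\left(- \sqrt{5} - 1\right)^n.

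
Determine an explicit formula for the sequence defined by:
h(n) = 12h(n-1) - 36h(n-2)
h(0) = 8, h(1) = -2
Characteristic equation: x² - 12x + 36 = 0, which is (x - (6))².
Repeated root r = 6.
General solution: h(n) = (A + Bn)·(6)^n.
From h(0) = 8: A = 8.
From h(1) = -2: (A + B)·(6) = -2 ⇒ B = - \frac{25}{3}.
So h(n) = \left(8 - \frac{25 n}{3}\right) \cdot (6)^n.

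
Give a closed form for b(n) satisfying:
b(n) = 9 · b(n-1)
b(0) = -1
Pure geometric recurrence with ratio 9.
By induction b(n) = b(0) · (9)^n = - 9^{n}.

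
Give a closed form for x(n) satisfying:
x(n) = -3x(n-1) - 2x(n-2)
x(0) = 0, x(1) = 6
Characteristic equation: x² + 3x + 2 = 0, which factors as (x - (-2))(x - (-1)) = 0.
Roots r₁ = -2, r₂ = -1 (distinct).
General solution: x(n) = A·(-2)^n + B·(-1)^n.
From x(0) = 0: A + B = 0.
From x(1) = 6: -2A - B = 6.
Solving: A = -6, B = 6.
So x(n) = 6 \left(-1\right)^{n} - 6 \left(-2\right)^{n}.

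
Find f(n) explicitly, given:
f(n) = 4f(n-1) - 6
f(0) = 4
First-order linear non-homogeneous.
Homogeneous solution: f_h(n) = A·(4)^n.
Try constant particular solution f_p = K: K = 4K - 6 ⇒ K = 2.
General: f(n) = A·(4)^n + 2.
Apply f(0) = 4: A + 2 = 4 ⇒ A = 2.
So f(n) = 2 \cdot 4^{n} + 2.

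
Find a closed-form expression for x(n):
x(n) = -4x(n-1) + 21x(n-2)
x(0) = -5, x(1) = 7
Characteristic equation: x² + 4x - 21 = 0, which factors as (x - (-7))(x - (3)) = 0.
Roots r₁ = -7, r₂ = 3 (distinct).
General solution: x(n) = A·(-7)^n + B·(3)^n.
From x(0) = -5: A + B = -5.
From x(1) = 7: -7A + 3B = 7.
Solving: A = - \frac{11}{5}, B = - \frac{14}{5}.
So x(n) = - \frac{11 \left(-7\right)^{n}}{5} - \frac{14 \cdot 3^{n}}{5}.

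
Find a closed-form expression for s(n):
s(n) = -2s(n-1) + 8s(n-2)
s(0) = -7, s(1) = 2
Characteristic equation: x² + 2x - 8 = 0, which factors as (x - (2))(x - (-4)) = 0.
Roots r₁ = 2, r₂ = -4 (distinct).
General solution: s(n) = A·(2)^n + B·(-4)^n.
From s(0) = -7: A + B = -7.
From s(1) = 2: 2A - 4B = 2.
Solving: A = - \frac{13}{3}, B = - \frac{8}{3}.
So s(n) = - \frac{8 \left(-4\right)^{n}}{3} - \frac{13 \cdot 2^{n}}{3}.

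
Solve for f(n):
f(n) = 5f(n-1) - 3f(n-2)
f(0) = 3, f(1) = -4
Characteristic equation: x² - 5x + 3 = 0.
Discriminant Δ = (5)² + 4·(-3) = 13.
Roots r₁,₂ = (5 ± √13)/2, so r₁ = \frac{\sqrt{13}}{2} + \frac{5}{2}, r₂ = \frac{5}{2} - \frac{\sqrt{13}}{2}.
General solution: f(n) = A·r₁^n + B·r₂^n.
From the initial conditions, A + B = 3 and r₁A + r₂B = -4.
Since r₁ - r₂ = √13: A = (-4 - (3)r₂)/√13 = \frac{3}{2} - \frac{23 \sqrt{13}}{26}, and B = 3 - A = \frac{3}{2} + \frac{23 \sqrt{13}}{26}.
So f(n) = \left(\frac{3}{2} - \frac{23 \sqrt{13}}{26}\right)\left(\frac{\sqrt{13}}{2} + \frac{5}{2}\right)^n + \left(\frac{3}{2} + \frac{23 \sqrt{13}}{26}\right)\left(\frac{5}{2} - \frac{\sqrt{13}}{2}\right)^n.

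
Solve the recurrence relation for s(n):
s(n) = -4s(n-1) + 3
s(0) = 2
First-order linear non-homogeneous.
Homogeneous solution: s_h(n) = A·(-4)^n.
Try constant particular solution s_p = K: K = -4K + 3 ⇒ K = \frac{3}{5}.
General: s(n) = A·(-4)^n + \frac{3}{5}.
Apply s(0) = 2: A + \frac{3}{5} = 2 ⇒ A = \frac{7}{5}.
So s(n) = \frac{7 \left(-4\right)^{n}}{5} + \frac{3}{5}.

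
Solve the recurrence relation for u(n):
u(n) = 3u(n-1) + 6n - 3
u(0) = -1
First-order linear with linear forcing.
Homogeneous solution: u_h(n) = A·(3)^n.
Try particular u_p(n) = pn + q. Substituting:
  pn + q = 3(p(n-1) + q) + 6n - 3.
Matching the n-coefficient: p = 3p + 6 ⇒ p = -3.
Matching constants: q = -3p + 3q - 3 ⇒ q = -3.
General: u(n) = A·(3)^n - 3 n - 3.
Apply u(0) = -1: A - 3 = -1 ⇒ A = 2.
So u(n) = 2 \cdot 3^{n} - 3 n - 3.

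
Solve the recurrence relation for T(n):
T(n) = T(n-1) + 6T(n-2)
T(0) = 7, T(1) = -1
Characteristic equation: x² - x - 6 = 0, which factors as (x - (-2))(x - (3)) = 0.
Roots r₁ = -2, r₂ = 3 (distinct).
General solution: T(n) = A·(-2)^n + B·(3)^n.
From T(0) = 7: A + B = 7.
From T(1) = -1: -2A + 3B = -1.
Solving: A = \frac{22}{5}, B = \frac{13}{5}.
So T(n) = \frac{22 \left(-2\right)^{n}}{5} + \frac{13 \cdot 3^{n}}{5}.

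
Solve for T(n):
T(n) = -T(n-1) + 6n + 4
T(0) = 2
First-order linear with linear forcing.
Homogeneous solution: T_h(n) = A·(-1)^n.
Try particular T_p(n) = pn + q. Substituting:
  pn + q = -(p(n-1) + q) + 6n + 4.
Matching the n-coefficient: p = -p + 6 ⇒ p = 3.
Matching constants: q = p - q + 4 ⇒ q = \frac{7}{2}.
General: T(n) = A·(-1)^n + 3 n + \frac{7}{2}.
Apply T(0) = 2: A + \frac{7}{2} = 2 ⇒ A = - \frac{3}{2}.
So T(n) = - \frac{3 \left(-1\right)^{n}}{2} + 3 n + \frac{7}{2}.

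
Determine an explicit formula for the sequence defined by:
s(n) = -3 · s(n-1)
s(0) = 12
Pure geometric recurrence with ratio -3.
By induction s(n) = s(0) · (-3)^n = 12 \left(-3\right)^{n}.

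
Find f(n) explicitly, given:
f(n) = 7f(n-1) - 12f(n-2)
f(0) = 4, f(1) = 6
Characteristic equation: x² - 7x + 12 = 0, which factors as (x - (4))(x - (3)) = 0.
Roots r₁ = 4, r₂ = 3 (distinct).
General solution: f(n) = A·(4)^n + B·(3)^n.
From f(0) = 4: A + B = 4.
From f(1) = 6: 4A + 3B = 6.
Solving: A = -6, B = 10.
So f(n) = 10 \cdot 3^{n} - 6 \cdot 4^{n}.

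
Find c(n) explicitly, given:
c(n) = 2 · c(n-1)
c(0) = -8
Pure geometric recurrence with ratio 2.
By induction c(n) = c(0) · (2)^n = - 8 \cdot 2^{n}.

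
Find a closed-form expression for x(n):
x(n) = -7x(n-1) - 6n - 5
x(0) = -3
First-order linear with linear forcing.
Homogeneous solution: x_h(n) = A·(-7)^n.
Try particular x_p(n) = pn + q. Substituting:
  pn + q = -7(p(n-1) + q) - 6n - 5.
Matching the n-coefficient: p = -7p - 6 ⇒ p = - \frac{3}{4}.
Matching constants: q = 7p - 7q - 5 ⇒ q = - \frac{41}{32}.
General: x(n) = A·(-7)^n - \frac{3 n}{4} - \frac{41}{32}.
Apply x(0) = -3: A - \frac{41}{32} = -3 ⇒ A = - \frac{55}{32}.
So x(n) = - \frac{55 \left(-7\right)^{n}}{32} - \frac{3 n}{4} - \frac{41}{32}.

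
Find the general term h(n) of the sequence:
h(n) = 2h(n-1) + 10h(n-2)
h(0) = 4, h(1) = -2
Characteristic equation: x² - 2x - 10 = 0.
Discriminant Δ = (2)² + 4·(10) = 44.
Roots r₁,₂ = (2 ± √44)/2, so r₁ = 1 + \sqrt{11}, r₂ = 1 - \sqrt{11}.
General solution: h(n) = A·r₁^n + B·r₂^n.
From the initial conditions, A + B = 4 and r₁A + r₂B = -2.
Since r₁ - r₂ = √44: A = (-2 - (4)r₂)/√44 = 2 - \frac{3 \sqrt{11}}{11}, and B = 4 - A = \frac{3 \sqrt{11}}{11} + 2.
So h(n) = \left(2 - \frac{3 \sqrt{11}}{11}\right)\left(1 + \sqrt{11}\right)^n + \left(\frac{3 \sqrt{11}}{11} + 2\right)\left(1 - \sqrt{11}\right)^n.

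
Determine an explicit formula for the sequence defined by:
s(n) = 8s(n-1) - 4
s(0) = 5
First-order linear non-homogeneous.
Homogeneous solution: s_h(n) = A·(8)^n.
Try constant particular solution s_p = K: K = 8K - 4 ⇒ K = \frac{4}{7}.
General: s(n) = A·(8)^n + \frac{4}{7}.
Apply s(0) = 5: A + \frac{4}{7} = 5 ⇒ A = \frac{31}{7}.
So s(n) = \frac{31 \cdot 8^{n}}{7} + \frac{4}{7}.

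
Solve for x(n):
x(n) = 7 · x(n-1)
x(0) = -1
Pure geometric recurrence with ratio 7.
By induction x(n) = x(0) · (7)^n = - 7^{n}.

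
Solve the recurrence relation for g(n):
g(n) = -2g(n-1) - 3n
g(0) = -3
First-order linear with linear forcing.
Homogeneous solution: g_h(n) = A·(-2)^n.
Try particular g_p(n) = pn + q. Substituting:
  pn + q = -2(p(n-1) + q) - 3n.
Matching the n-coefficient: p = -2p - 3 ⇒ p = -1.
Matching constants: q = 2p - 2q ⇒ q = - \frac{2}{3}.
General: g(n) = A·(-2)^n - n - \frac{2}{3}.
Apply g(0) = -3: A - \frac{2}{3} = -3 ⇒ A = - \frac{7}{3}.
So g(n) = - \frac{7 \left(-2\right)^{n}}{3} - n - \frac{2}{3}.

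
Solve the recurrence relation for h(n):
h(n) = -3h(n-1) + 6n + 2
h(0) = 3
First-order linear with linear forcing.
Homogeneous solution: h_h(n) = A·(-3)^n.
Try particular h_p(n) = pn + q. Substituting:
  pn + q = -3(p(n-1) + q) + 6n + 2.
Matching the n-coefficient: p = -3p + 6 ⇒ p = \frac{3}{2}.
Matching constants: q = 3p - 3q + 2 ⇒ q = \frac{13}{8}.
General: h(n) = A·(-3)^n + \frac{3 n}{2} + \frac{13}{8}.
Apply h(0) = 3: A + \frac{13}{8} = 3 ⇒ A = \frac{11}{8}.
So h(n) = \frac{11 \left(-3\right)^{n}}{8} + \frac{3 n}{2} + \frac{13}{8}.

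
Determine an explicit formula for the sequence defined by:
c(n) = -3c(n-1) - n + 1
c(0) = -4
First-order linear with linear forcing.
Homogeneous solution: c_h(n) = A·(-3)^n.
Try particular c_p(n) = pn + q. Substituting:
  pn + q = -3(p(n-1) + q) - n + 1.
Matching the n-coefficient: p = -3p - 1 ⇒ p = - \frac{1}{4}.
Matching constants: q = 3p - 3q + 1 ⇒ q = \frac{1}{16}.
General: c(n) = A·(-3)^n - \frac{n}{4} + \frac{1}{16}.
Apply c(0) = -4: A + \frac{1}{16} = -4 ⇒ A = - \frac{65}{16}.
So c(n) = - \frac{65 \left(-3\right)^{n}}{16} - \frac{n}{4} + \frac{1}{16}.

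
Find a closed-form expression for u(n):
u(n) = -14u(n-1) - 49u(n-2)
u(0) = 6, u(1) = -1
Characteristic equation: x² + 14x + 49 = 0, which is (x - (-7))².
Repeated root r = -7.
General solution: u(n) = (A + Bn)·(-7)^n.
From u(0) = 6: A = 6.
From u(1) = -1: (A + B)·(-7) = -1 ⇒ B = - \frac{41}{7}.
So u(n) = \left(6 - \frac{41 n}{7}\right) \cdot (-7)^n.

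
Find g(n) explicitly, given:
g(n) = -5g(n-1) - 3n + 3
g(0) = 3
First-order linear with linear forcing.
Homogeneous solution: g_h(n) = A·(-5)^n.
Try particular g_p(n) = pn + q. Substituting:
  pn + q = -5(p(n-1) + q) - 3n + 3.
Matching the n-coefficient: p = -5p - 3 ⇒ p = - \frac{1}{2}.
Matching constants: q = 5p - 5q + 3 ⇒ q = \frac{1}{12}.
General: g(n) = A·(-5)^n - \frac{n}{2} + \frac{1}{12}.
Apply g(0) = 3: A + \frac{1}{12} = 3 ⇒ A = \frac{35}{12}.
So g(n) = \frac{35 \left(-5\right)^{n}}{12} - \frac{n}{2} + \frac{1}{12}.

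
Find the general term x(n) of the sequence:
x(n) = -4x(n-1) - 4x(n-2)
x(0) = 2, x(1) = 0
Characteristic equation: x² + 4x + 4 = 0, which is (x - (-2))².
Repeated root r = -2.
General solution: x(n) = (A + Bn)·(-2)^n.
From x(0) = 2: A = 2.
From x(1) = 0: (A + B)·(-2) = 0 ⇒ B = -2.
So x(n) = \left(2 - 2 n\right) \cdot (-2)^n.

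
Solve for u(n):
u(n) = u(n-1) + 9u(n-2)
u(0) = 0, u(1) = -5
Characteristic equation: x² - x - 9 = 0.
Discriminant Δ = (1)² + 4·(9) = 37.
Roots r₁,₂ = (1 ± √37)/2, so r₁ = \frac{1}{2} + \frac{\sqrt{37}}{2}, r₂ = \frac{1}{2} - \frac{\sqrt{37}}{2}.
General solution: u(n) = A·r₁^n + B·r₂^n.
From the initial conditions, A + B = 0 and r₁A + r₂B = -5.
Since r₁ - r₂ = √37: A = (-5 - (0)r₂)/√37 = - \frac{5 \sqrt{37}}{37}, and B = 0 - A = \frac{5 \sqrt{37}}{37}.
So u(n) = \left(- \frac{5 \sqrt{37}}{37}\right)\left(\frac{1}{2} + \frac{\sqrt{37}}{2}\right)^n + \left(\frac{5 \sqrt{37}}{37}\right)\left(\frac{1}{2} - \frac{\sqrt{37}}{2}\right)^n.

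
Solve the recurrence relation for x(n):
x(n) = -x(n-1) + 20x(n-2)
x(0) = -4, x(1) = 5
Characteristic equation: x² + x - 20 = 0, which factors as (x - (4))(x - (-5)) = 0.
Roots r₁ = 4, r₂ = -5 (distinct).
General solution: x(n) = A·(4)^n + B·(-5)^n.
From x(0) = -4: A + B = -4.
From x(1) = 5: 4A - 5B = 5.
Solving: A = - \frac{5}{3}, B = - \frac{7}{3}.
So x(n) = - \frac{7 \left(-5\right)^{n}}{3} - \frac{5 \cdot 4^{n}}{3}.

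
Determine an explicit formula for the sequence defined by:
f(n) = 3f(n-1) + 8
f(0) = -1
First-order linear non-homogeneous.
Homogeneous solution: f_h(n) = A·(3)^n.
Try constant particular solution f_p = K: K = 3K + 8 ⇒ K = -4.
General: f(n) = A·(3)^n - 4.
Apply f(0) = -1: A - 4 = -1 ⇒ A = 3.
So f(n) = 3 \cdot 3^{n} - 4.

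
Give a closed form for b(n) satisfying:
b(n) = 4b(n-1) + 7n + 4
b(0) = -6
First-order linear with linear forcing.
Homogeneous solution: b_h(n) = A·(4)^n.
Try particular b_p(n) = pn + q. Substituting:
  pn + q = 4(p(n-1) + q) + 7n + 4.
Matching the n-coefficient: p = 4p + 7 ⇒ p = - \frac{7}{3}.
Matching constants: q = -4p + 4q + 4 ⇒ q = - \frac{40}{9}.
General: b(n) = A·(4)^n - \frac{7 n}{3} - \frac{40}{9}.
Apply b(0) = -6: A - \frac{40}{9} = -6 ⇒ A = - \frac{14}{9}.
So b(n) = - \frac{14 \cdot 4^{n}}{9} - \frac{7 n}{3} - \frac{40}{9}.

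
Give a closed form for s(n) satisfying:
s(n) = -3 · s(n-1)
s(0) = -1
Pure geometric recurrence with ratio -3.
By induction s(n) = s(0) · (-3)^n = - \left(-3\right)^{n}.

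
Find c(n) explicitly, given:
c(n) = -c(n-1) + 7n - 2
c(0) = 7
First-order linear with linear forcing.
Homogeneous solution: c_h(n) = A·(-1)^n.
Try particular c_p(n) = pn + q. Substituting:
  pn + q = -(p(n-1) + q) + 7n - 2.
Matching the n-coefficient: p = -p + 7 ⇒ p = \frac{7}{2}.
Matching constants: q = p - q - 2 ⇒ q = \frac{3}{4}.
General: c(n) = A·(-1)^n + \frac{7 n}{2} + \frac{3}{4}.
Apply c(0) = 7: A + \frac{3}{4} = 7 ⇒ A = \frac{25}{4}.
So c(n) = \frac{25 \left(-1\right)^{n}}{4} + \frac{7 n}{2} + \frac{3}{4}.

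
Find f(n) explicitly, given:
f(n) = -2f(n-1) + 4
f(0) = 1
First-order linear non-homogeneous.
Homogeneous solution: f_h(n) = A·(-2)^n.
Try constant particular solution f_p = K: K = -2K + 4 ⇒ K = \frac{4}{3}.
General: f(n) = A·(-2)^n + \frac{4}{3}.
Apply f(0) = 1: A + \frac{4}{3} = 1 ⇒ A = - \frac{1}{3}.
So f(n) = \frac{4}{3} - \frac{\left(-2\right)^{n}}{3}.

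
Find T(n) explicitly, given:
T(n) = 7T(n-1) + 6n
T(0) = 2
First-order linear with linear forcing.
Homogeneous solution: T_h(n) = A·(7)^n.
Try particular T_p(n) = pn + q. Substituting:
  pn + q = 7(p(n-1) + q) + 6n.
Matching the n-coefficient: p = 7p + 6 ⇒ p = -1.
Matching constants: q = -7p + 7q ⇒ q = - \frac{7}{6}.
General: T(n) = A·(7)^n - n - \frac{7}{6}.
Apply T(0) = 2: A - \frac{7}{6} = 2 ⇒ A = \frac{19}{6}.
So T(n) = \frac{19 \cdot 7^{n}}{6} - n - \frac{7}{6}.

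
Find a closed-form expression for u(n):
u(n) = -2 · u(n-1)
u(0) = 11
Pure geometric recurrence with ratio -2.
By induction u(n) = u(0) · (-2)^n = 11 \left(-2\right)^{n}.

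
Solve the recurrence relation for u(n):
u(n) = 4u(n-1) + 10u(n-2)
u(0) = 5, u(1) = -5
Characteristic equation: x² - 4x - 10 = 0.
Discriminant Δ = (4)² + 4·(10) = 56.
Roots r₁,₂ = (4 ± √56)/2, so r₁ = 2 + \sqrt{14}, r₂ = 2 - \sqrt{14}.
General solution: u(n) = A·r₁^n + B·r₂^n.
From the initial conditions, A + B = 5 and r₁A + r₂B = -5.
Since r₁ - r₂ = √56: A = (-5 - (5)r₂)/√56 = \frac{5}{2} - \frac{15 \sqrt{14}}{28}, and B = 5 - A = \frac{15 \sqrt{14}}{28} + \frac{5}{2}.
So u(n) = \left(\frac{5}{2} - \frac{15 \sqrt{14}}{28}\right)\left(2 + \sqrt{14}\right)^n + \left(\frac{15 \sqrt{14}}{28} + \frac{5}{2}\right)\left(2 - \sqrt{14}\right)^n.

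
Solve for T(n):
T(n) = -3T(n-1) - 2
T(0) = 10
First-order linear non-homogeneous.
Homogeneous solution: T_h(n) = A·(-3)^n.
Try constant particular solution T_p = K: K = -3K - 2 ⇒ K = - \frac{1}{2}.
General: T(n) = A·(-3)^n - \frac{1}{2}.
Apply T(0) = 10: A - \frac{1}{2} = 10 ⇒ A = \frac{21}{2}.
So T(n) = \frac{21 \left(-3\right)^{n}}{2} - \frac{1}{2}.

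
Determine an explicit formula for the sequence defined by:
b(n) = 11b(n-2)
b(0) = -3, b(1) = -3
Characteristic equation: x² - 11 = 0.
Discriminant Δ = (0)² + 4·(11) = 44.
Roots r₁,₂ = (0 ± √44)/2, so r₁ = \sqrt{11}, r₂ = - \sqrt{11}.
General solution: b(n) = A·r₁^n + B·r₂^n.
From the initial conditions, A + B = -3 and r₁A + r₂B = -3.
Since r₁ - r₂ = √44: A = (-3 - (-3)r₂)/√44 = - \frac{3}{2} - \frac{3 \sqrt{11}}{22}, and B = -3 - A = - \frac{3}{2} + \frac{3 \sqrt{11}}{22}.
So b(n) = \left(- \frac{3}{2} - \frac{3 \sqrt{11}}{22}\right)\left(\sqrt{11}\right)^n + \left(- \frac{3}{2} + \frac{3 \sqrt{11}}{22}\right)\left(- \sqrt{11}\right)^n.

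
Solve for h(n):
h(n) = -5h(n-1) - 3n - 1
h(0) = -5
First-order linear with linear forcing.
Homogeneous solution: h_h(n) = A·(-5)^n.
Try particular h_p(n) = pn + q. Substituting:
  pn + q = -5(p(n-1) + q) - 3n - 1.
Matching the n-coefficient: p = -5p - 3 ⇒ p = - \frac{1}{2}.
Matching constants: q = 5p - 5q - 1 ⇒ q = - \frac{7}{12}.
General: h(n) = A·(-5)^n - \frac{n}{2} - \frac{7}{12}.
Apply h(0) = -5: A - \frac{7}{12} = -5 ⇒ A = - \frac{53}{12}.
So h(n) = - \frac{53 \left(-5\right)^{n}}{12} - \frac{n}{2} - \frac{7}{12}.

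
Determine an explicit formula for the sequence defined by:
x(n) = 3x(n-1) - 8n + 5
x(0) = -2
First-order linear with linear forcing.
Homogeneous solution: x_h(n) = A·(3)^n.
Try particular x_p(n) = pn + q. Substituting:
  pn + q = 3(p(n-1) + q) - 8n + 5.
Matching the n-coefficient: p = 3p - 8 ⇒ p = 4.
Matching constants: q = -3p + 3q + 5 ⇒ q = \frac{7}{2}.
General: x(n) = A·(3)^n + 4 n + \frac{7}{2}.
Apply x(0) = -2: A + \frac{7}{2} = -2 ⇒ A = - \frac{11}{2}.
So x(n) = - \frac{11 \cdot 3^{n}}{2} + 4 n + \frac{7}{2}.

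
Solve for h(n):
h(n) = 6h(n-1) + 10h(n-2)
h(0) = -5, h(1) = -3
Characteristic equation: x² - 6x - 10 = 0.
Discriminant Δ = (6)² + 4·(10) = 76.
Roots r₁,₂ = (6 ± √76)/2, so r₁ = 3 + \sqrt{19}, r₂ = 3 - \sqrt{19}.
General solution: h(n) = A·r₁^n + B·r₂^n.
From the initial conditions, A + B = -5 and r₁A + r₂B = -3.
Since r₁ - r₂ = √76: A = (-3 - (-5)r₂)/√76 = - \frac{5}{2} + \frac{6 \sqrt{19}}{19}, and B = -5 - A = - \frac{5}{2} - \frac{6 \sqrt{19}}{19}.
So h(n) = \left(- \frac{5}{2} + \frac{6 \sqrt{19}}{19}\right)\left(3 + \sqrt{19}\right)^n + \left(- \frac{5}{2} - \frac{6 \sqrt{19}}{19}\right)\left(3 - \sqrt{19}\right)^n.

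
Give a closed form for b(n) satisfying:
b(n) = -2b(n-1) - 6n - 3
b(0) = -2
First-order linear with linear forcing.
Homogeneous solution: b_h(n) = A·(-2)^n.
Try particular b_p(n) = pn + q. Substituting:
  pn + q = -2(p(n-1) + q) - 6n - 3.
Matching the n-coefficient: p = -2p - 6 ⇒ p = -2.
Matching constants: q = 2p - 2q - 3 ⇒ q = - \frac{7}{3}.
General: b(n) = A·(-2)^n - 2 n - \frac{7}{3}.
Apply b(0) = -2: A - \frac{7}{3} = -2 ⇒ A = \frac{1}{3}.
So b(n) = \frac{\left(-2\right)^{n}}{3} - 2 n - \frac{7}{3}.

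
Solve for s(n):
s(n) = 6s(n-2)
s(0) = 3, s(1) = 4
Characteristic equation: x² - 6 = 0.
Discriminant Δ = (0)² + 4·(6) = 24.
Roots r₁,₂ = (0 ± √24)/2, so r₁ = \sqrt{6}, r₂ = - \sqrt{6}.
General solution: s(n) = A·r₁^n + B·r₂^n.
From the initial conditions, A + B = 3 and r₁A + r₂B = 4.
Since r₁ - r₂ = √24: A = (4 - (3)r₂)/√24 = \frac{\sqrt{6}}{3} + \frac{3}{2}, and B = 3 - A = \frac{3}{2} - \frac{\sqrt{6}}{3}.
So s(n) = \left(\frac{\sqrt{6}}{3} + \frac{3}{2}\right)\left(\sqrt{6}\right)^n + \left(\frac{3}{2} - \frac{\sqrt{6}}{3}\right)\left(- \sqrt{6}\right)^n.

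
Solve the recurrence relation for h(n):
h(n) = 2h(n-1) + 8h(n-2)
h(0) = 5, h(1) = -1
Characteristic equation: x² - 2x - 8 = 0, which factors as (x - (4))(x - (-2)) = 0.
Roots r₁ = 4, r₂ = -2 (distinct).
General solution: h(n) = A·(4)^n + B·(-2)^n.
From h(0) = 5: A + B = 5.
From h(1) = -1: 4A - 2B = -1.
Solving: A = \frac{3}{2}, B = \frac{7}{2}.
So h(n) = \frac{7 \left(-2\right)^{n}}{2} + \frac{3 \cdot 4^{n}}{2}.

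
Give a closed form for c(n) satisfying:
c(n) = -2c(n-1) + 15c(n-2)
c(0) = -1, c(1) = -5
Characteristic equation: x² + 2x - 15 = 0, which factors as (x - (-5))(x - (3)) = 0.
Roots r₁ = -5, r₂ = 3 (distinct).
General solution: c(n) = A·(-5)^n + B·(3)^n.
From c(0) = -1: A + B = -1.
From c(1) = -5: -5A + 3B = -5.
Solving: A = \frac{1}{4}, B = - \frac{5}{4}.
So c(n) = \frac{\left(-5\right)^{n}}{4} - \frac{5 \cdot 3^{n}}{4}.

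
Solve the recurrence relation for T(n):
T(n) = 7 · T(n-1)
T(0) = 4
Pure geometric recurrence with ratio 7.
By induction T(n) = T(0) · (7)^n = 4 \cdot 7^{n}.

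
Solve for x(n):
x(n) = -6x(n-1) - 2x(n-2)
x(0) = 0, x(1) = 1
Characteristic equation: x² + 6x + 2 = 0.
Discriminant Δ = (-6)² + 4·(-2) = 28.
Roots r₁,₂ = (-6 ± √28)/2, so r₁ = -3 + \sqrt{7}, r₂ = -3 - \sqrt{7}.
General solution: x(n) = A·r₁^n + B·r₂^n.
From the initial conditions, A + B = 0 and r₁A + r₂B = 1.
Since r₁ - r₂ = √28: A = (1 - (0)r₂)/√28 = \frac{\sqrt{7}}{14}, and B = 0 - A = - \frac{\sqrt{7}}{14}.
So x(n) = \left(\frac{\sqrt{7}}{14}\right)\left(-3 + \sqrt{7}\right)^n + \left(- \frac{\sqrt{7}}{14}\right)\left(-3 - \sqrt{7}\right)^n.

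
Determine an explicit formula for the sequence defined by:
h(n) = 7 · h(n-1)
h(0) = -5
Pure geometric recurrence with ratio 7.
By induction h(n) = h(0) · (7)^n = - 5 \cdot 7^{n}.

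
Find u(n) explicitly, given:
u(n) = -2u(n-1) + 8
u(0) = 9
First-order linear non-homogeneous.
Homogeneous solution: u_h(n) = A·(-2)^n.
Try constant particular solution u_p = K: K = -2K + 8 ⇒ K = \frac{8}{3}.
General: u(n) = A·(-2)^n + \frac{8}{3}.
Apply u(0) = 9: A + \frac{8}{3} = 9 ⇒ A = \frac{19}{3}.
So u(n) = \frac{19 \left(-2\right)^{n}}{3} + \frac{8}{3}.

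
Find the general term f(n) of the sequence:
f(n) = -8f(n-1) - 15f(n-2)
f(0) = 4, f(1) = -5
Characteristic equation: x² + 8x + 15 = 0, which factors as (x - (-5))(x - (-3)) = 0.
Roots r₁ = -5, r₂ = -3 (distinct).
General solution: f(n) = A·(-5)^n + B·(-3)^n.
From f(0) = 4: A + B = 4.
From f(1) = -5: -5A - 3B = -5.
Solving: A = - \frac{7}{2}, B = \frac{15}{2}.
So f(n) = \frac{15 \left(-3\right)^{n}}{2} - \frac{7 \left(-5\right)^{n}}{2}.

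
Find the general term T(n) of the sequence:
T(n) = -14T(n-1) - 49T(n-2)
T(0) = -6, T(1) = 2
Characteristic equation: x² + 14x + 49 = 0, which is (x - (-7))².
Repeated root r = -7.
General solution: T(n) = (A + Bn)·(-7)^n.
From T(0) = -6: A = -6.
From T(1) = 2: (A + B)·(-7) = 2 ⇒ B = \frac{40}{7}.
So T(n) = \left(\frac{40 n}{7} - 6\right) \cdot (-7)^n.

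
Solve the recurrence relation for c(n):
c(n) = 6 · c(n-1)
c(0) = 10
Pure geometric recurrence with ratio 6.
By induction c(n) = c(0) · (6)^n = 10 \cdot 6^{n}.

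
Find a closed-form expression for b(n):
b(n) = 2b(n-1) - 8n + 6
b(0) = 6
First-order linear with linear forcing.
Homogeneous solution: b_h(n) = A·(2)^n.
Try particular b_p(n) = pn + q. Substituting:
  pn + q = 2(p(n-1) + q) - 8n + 6.
Matching the n-coefficient: p = 2p - 8 ⇒ p = 8.
Matching constants: q = -2p + 2q + 6 ⇒ q = 10.
General: b(n) = A·(2)^n + 8 n + 10.
Apply b(0) = 6: A + 10 = 6 ⇒ A = -4.
So b(n) = - 4 \cdot 2^{n} + 8 n + 10.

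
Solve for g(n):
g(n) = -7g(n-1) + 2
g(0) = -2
First-order linear non-homogeneous.
Homogeneous solution: g_h(n) = A·(-7)^n.
Try constant particular solution g_p = K: K = -7K + 2 ⇒ K = \frac{1}{4}.
General: g(n) = A·(-7)^n + \frac{1}{4}.
Apply g(0) = -2: A + \frac{1}{4} = -2 ⇒ A = - \frac{9}{4}.
So g(n) = \frac{1}{4} - \frac{9 \left(-7\right)^{n}}{4}.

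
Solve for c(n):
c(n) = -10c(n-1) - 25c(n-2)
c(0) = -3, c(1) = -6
Characteristic equation: x² + 10x + 25 = 0, which is (x - (-5))².
Repeated root r = -5.
General solution: c(n) = (A + Bn)·(-5)^n.
From c(0) = -3: A = -3.
From c(1) = -6: (A + B)·(-5) = -6 ⇒ B = \frac{21}{5}.
So c(n) = \left(\frac{21 n}{5} - 3\right) \cdot (-5)^n.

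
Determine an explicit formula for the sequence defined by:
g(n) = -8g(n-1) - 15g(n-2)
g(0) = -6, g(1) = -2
Characteristic equation: x² + 8x + 15 = 0, which factors as (x - (-5))(x - (-3)) = 0.
Roots r₁ = -5, r₂ = -3 (distinct).
General solution: g(n) = A·(-5)^n + B·(-3)^n.
From g(0) = -6: A + B = -6.
From g(1) = -2: -5A - 3B = -2.
Solving: A = 10, B = -16.
So g(n) = - 16 \left(-3\right)^{n} + 10 \left(-5\right)^{n}.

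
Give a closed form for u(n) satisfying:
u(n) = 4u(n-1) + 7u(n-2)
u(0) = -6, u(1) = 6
Characteristic equation: x² - 4x - 7 = 0.
Discriminant Δ = (4)² + 4·(7) = 44.
Roots r₁,₂ = (4 ± √44)/2, so r₁ = 2 + \sqrt{11}, r₂ = 2 - \sqrt{11}.
General solution: u(n) = A·r₁^n + B·r₂^n.
From the initial conditions, A + B = -6 and r₁A + r₂B = 6.
Since r₁ - r₂ = √44: A = (6 - (-6)r₂)/√44 = -3 + \frac{9 \sqrt{11}}{11}, and B = -6 - A = -3 - \frac{9 \sqrt{11}}{11}.
So u(n) = \left(-3 + \frac{9 \sqrt{11}}{11}\right)\left(2 + \sqrt{11}\right)^n + \left(-3 - \frac{9 \sqrt{11}}{11}\right)\left(2 - \sqrt{11}\right)^n.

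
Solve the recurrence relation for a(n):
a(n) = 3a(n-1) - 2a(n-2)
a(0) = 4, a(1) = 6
Characteristic equation: x² - 3x + 2 = 0, which factors as (x - (2))(x - (1)) = 0.
Roots r₁ = 2, r₂ = 1 (distinct).
General solution: a(n) = A·(2)^n + B·(1)^n.
From a(0) = 4: A + B = 4.
From a(1) = 6: 2A + B = 6.
Solving: A = 2, B = 2.
So a(n) = 2 \cdot 2^{n} + 2.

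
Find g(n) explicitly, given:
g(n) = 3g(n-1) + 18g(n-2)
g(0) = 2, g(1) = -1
Characteristic equation: x² - 3x - 18 = 0, which factors as (x - (6))(x - (-3)) = 0.
Roots r₁ = 6, r₂ = -3 (distinct).
General solution: g(n) = A·(6)^n + B·(-3)^n.
From g(0) = 2: A + B = 2.
From g(1) = -1: 6A - 3B = -1.
Solving: A = \frac{5}{9}, B = \frac{13}{9}.
So g(n) = \frac{13 \left(-3\right)^{n}}{9} + \frac{5 \cdot 6^{n}}{9}.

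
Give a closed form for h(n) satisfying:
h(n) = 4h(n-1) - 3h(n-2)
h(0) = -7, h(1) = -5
Characteristic equation: x² - 4x + 3 = 0, which factors as (x - (3))(x - (1)) = 0.
Roots r₁ = 3, r₂ = 1 (distinct).
General solution: h(n) = A·(3)^n + B·(1)^n.
From h(0) = -7: A + B = -7.
From h(1) = -5: 3A + B = -5.
Solving: A = 1, B = -8.
So h(n) = 3^{n} - 8.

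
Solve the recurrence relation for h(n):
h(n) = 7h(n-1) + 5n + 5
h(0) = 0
First-order linear with linear forcing.
Homogeneous solution: h_h(n) = A·(7)^n.
Try particular h_p(n) = pn + q. Substituting:
  pn + q = 7(p(n-1) + q) + 5n + 5.
Matching the n-coefficient: p = 7p + 5 ⇒ p = - \frac{5}{6}.
Matching constants: q = -7p + 7q + 5 ⇒ q = - \frac{65}{36}.
General: h(n) = A·(7)^n - \frac{5 n}{6} - \frac{65}{36}.
Apply h(0) = 0: A - \frac{65}{36} = 0 ⇒ A = \frac{65}{36}.
So h(n) = \frac{65 \cdot 7^{n}}{36} - \frac{5 n}{6} - \frac{65}{36}.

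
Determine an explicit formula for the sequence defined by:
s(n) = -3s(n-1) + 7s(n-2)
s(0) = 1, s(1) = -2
Characteristic equation: x² + 3x - 7 = 0.
Discriminant Δ = (-3)² + 4·(7) = 37.
Roots r₁,₂ = (-3 ± √37)/2, so r₁ = - \frac{3}{2} + \frac{\sqrt{37}}{2}, r₂ = - \frac{\sqrt{37}}{2} - \frac{3}{2}.
General solution: s(n) = A·r₁^n + B·r₂^n.
From the initial conditions, A + B = 1 and r₁A + r₂B = -2.
Since r₁ - r₂ = √37: A = (-2 - (1)r₂)/√37 = \frac{1}{2} - \frac{\sqrt{37}}{74}, and B = 1 - A = \frac{\sqrt{37}}{74} + \frac{1}{2}.
So s(n) = \left(\frac{1}{2} - \frac{\sqrt{37}}{74}\right)\left(- \frac{3}{2} + \frac{\sqrt{37}}{2}\right)^n + \left(\frac{\sqrt{37}}{74} + \frac{1}{2}\right)\left(- \frac{\sqrt{37}}{2} - \frac{3}{2}\right)^n.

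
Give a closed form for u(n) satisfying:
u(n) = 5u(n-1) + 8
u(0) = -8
First-order linear non-homogeneous.
Homogeneous solution: u_h(n) = A·(5)^n.
Try constant particular solution u_p = K: K = 5K + 8 ⇒ K = -2.
General: u(n) = A·(5)^n - 2.
Apply u(0) = -8: A - 2 = -8 ⇒ A = -6.
So u(n) = - 6 \cdot 5^{n} - 2.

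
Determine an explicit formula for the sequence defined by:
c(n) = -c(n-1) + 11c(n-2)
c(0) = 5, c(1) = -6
Characteristic equation: x² + x - 11 = 0.
Discriminant Δ = (-1)² + 4·(11) = 45.
Roots r₁,₂ = (-1 ± √45)/2, so r₁ = - \frac{1}{2} + \frac{3 \sqrt{5}}{2}, r₂ = - \frac{3 \sqrt{5}}{2} - \frac{1}{2}.
General solution: c(n) = A·r₁^n + B·r₂^n.
From the initial conditions, A + B = 5 and r₁A + r₂B = -6.
Since r₁ - r₂ = √45: A = (-6 - (5)r₂)/√45 = \frac{5}{2} - \frac{7 \sqrt{5}}{30}, and B = 5 - A = \frac{7 \sqrt{5}}{30} + \frac{5}{2}.
So c(n) = \left(\frac{5}{2} - \frac{7 \sqrt{5}}{30}\right)\left(- \frac{1}{2} + \frac{3 \sqrt{5}}{2}\right)^n + \left(\frac{7 \sqrt{5}}{30} + \frac{5}{2}\right)\left(- \frac{3 \sqrt{5}}{2} - \frac{1}{2}\right)^n.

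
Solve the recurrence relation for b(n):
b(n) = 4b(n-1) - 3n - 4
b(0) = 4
First-order linear with linear forcing.
Homogeneous solution: b_h(n) = A·(4)^n.
Try particular b_p(n) = pn + q. Substituting:
  pn + q = 4(p(n-1) + q) - 3n - 4.
Matching the n-coefficient: p = 4p - 3 ⇒ p = 1.
Matching constants: q = -4p + 4q - 4 ⇒ q = \frac{8}{3}.
General: b(n) = A·(4)^n + n + \frac{8}{3}.
Apply b(0) = 4: A + \frac{8}{3} = 4 ⇒ A = \frac{4}{3}.
So b(n) = \frac{4 \cdot 4^{n}}{3} + n + \frac{8}{3}.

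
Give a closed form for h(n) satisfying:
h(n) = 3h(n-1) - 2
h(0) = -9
First-order linear non-homogeneous.
Homogeneous solution: h_h(n) = A·(3)^n.
Try constant particular solution h_p = K: K = 3K - 2 ⇒ K = 1.
General: h(n) = A·(3)^n + 1.
Apply h(0) = -9: A + 1 = -9 ⇒ A = -10.
So h(n) = 1 - 10 \cdot 3^{n}.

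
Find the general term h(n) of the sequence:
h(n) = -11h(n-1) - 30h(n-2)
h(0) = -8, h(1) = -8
Characteristic equation: x² + 11x + 30 = 0, which factors as (x - (-5))(x - (-6)) = 0.
Roots r₁ = -5, r₂ = -6 (distinct).
General solution: h(n) = A·(-5)^n + B·(-6)^n.
From h(0) = -8: A + B = -8.
From h(1) = -8: -5A - 6B = -8.
Solving: A = -56, B = 48.
So h(n) = - 56 \left(-5\right)^{n} + 48 \left(-6\right)^{n}.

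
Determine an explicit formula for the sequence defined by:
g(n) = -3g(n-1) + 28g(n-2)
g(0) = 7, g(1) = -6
Characteristic equation: x² + 3x - 28 = 0, which factors as (x - (4))(x - (-7)) = 0.
Roots r₁ = 4, r₂ = -7 (distinct).
General solution: g(n) = A·(4)^n + B·(-7)^n.
From g(0) = 7: A + B = 7.
From g(1) = -6: 4A - 7B = -6.
Solving: A = \frac{43}{11}, B = \frac{34}{11}.
So g(n) = \frac{34 \left(-7\right)^{n}}{11} + \frac{43 \cdot 4^{n}}{11}.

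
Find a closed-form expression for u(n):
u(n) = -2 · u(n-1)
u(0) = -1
Pure geometric recurrence with ratio -2.
By induction u(n) = u(0) · (-2)^n = - \left(-2\right)^{n}.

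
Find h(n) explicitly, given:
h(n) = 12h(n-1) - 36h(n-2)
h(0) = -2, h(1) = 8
Characteristic equation: x² - 12x + 36 = 0, which is (x - (6))².
Repeated root r = 6.
General solution: h(n) = (A + Bn)·(6)^n.
From h(0) = -2: A = -2.
From h(1) = 8: (A + B)·(6) = 8 ⇒ B = \frac{10}{3}.
So h(n) = \left(\frac{10 n}{3} - 2\right) \cdot (6)^n.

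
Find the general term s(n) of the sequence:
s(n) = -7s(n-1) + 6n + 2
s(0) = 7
First-order linear with linear forcing.
Homogeneous solution: s_h(n) = A·(-7)^n.
Try particular s_p(n) = pn + q. Substituting:
  pn + q = -7(p(n-1) + q) + 6n + 2.
Matching the n-coefficient: p = -7p + 6 ⇒ p = \frac{3}{4}.
Matching constants: q = 7p - 7q + 2 ⇒ q = \frac{29}{32}.
General: s(n) = A·(-7)^n + \frac{3 n}{4} + \frac{29}{32}.
Apply s(0) = 7: A + \frac{29}{32} = 7 ⇒ A = \frac{195}{32}.
So s(n) = \frac{195 \left(-7\right)^{n}}{32} + \frac{3 n}{4} + \frac{29}{32}.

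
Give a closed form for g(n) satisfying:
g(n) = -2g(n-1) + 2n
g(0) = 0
First-order linear with linear forcing.
Homogeneous solution: g_h(n) = A·(-2)^n.
Try particular g_p(n) = pn + q. Substituting:
  pn + q = -2(p(n-1) + q) + 2n.
Matching the n-coefficient: p = -2p + 2 ⇒ p = \frac{2}{3}.
Matching constants: q = 2p - 2q ⇒ q = \frac{4}{9}.
General: g(n) = A·(-2)^n + \frac{2 n}{3} + \frac{4}{9}.
Apply g(0) = 0: A + \frac{4}{9} = 0 ⇒ A = - \frac{4}{9}.
So g(n) = - \frac{4 \left(-2\right)^{n}}{9} + \frac{2 n}{3} + \frac{4}{9}.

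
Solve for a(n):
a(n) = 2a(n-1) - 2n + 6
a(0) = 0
First-order linear with linear forcing.
Homogeneous solution: a_h(n) = A·(2)^n.
Try particular a_p(n) = pn + q. Substituting:
  pn + q = 2(p(n-1) + q) - 2n + 6.
Matching the n-coefficient: p = 2p - 2 ⇒ p = 2.
Matching constants: q = -2p + 2q + 6 ⇒ q = -2.
General: a(n) = A·(2)^n + 2 n - 2.
Apply a(0) = 0: A - 2 = 0 ⇒ A = 2.
So a(n) = 2 \cdot 2^{n} + 2 n - 2.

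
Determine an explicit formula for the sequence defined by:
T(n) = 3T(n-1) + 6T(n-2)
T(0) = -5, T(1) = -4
Characteristic equation: x² - 3x - 6 = 0.
Discriminant Δ = (3)² + 4·(6) = 33.
Roots r₁,₂ = (3 ± √33)/2, so r₁ = \frac{3}{2} + \frac{\sqrt{33}}{2}, r₂ = \frac{3}{2} - \frac{\sqrt{33}}{2}.
General solution: T(n) = A·r₁^n + B·r₂^n.
From the initial conditions, A + B = -5 and r₁A + r₂B = -4.
Since r₁ - r₂ = √33: A = (-4 - (-5)r₂)/√33 = - \frac{5}{2} + \frac{7 \sqrt{33}}{66}, and B = -5 - A = - \frac{5}{2} - \frac{7 \sqrt{33}}{66}.
So T(n) = \left(- \frac{5}{2} + \frac{7 \sqrt{33}}{66}\right)\left(\frac{3}{2} + \frac{\sqrt{33}}{2}\right)^n + \left(- \frac{5}{2} - \frac{7 \sqrt{33}}{66}\right)\left(\frac{3}{2} - \frac{\sqrt{33}}{2}\right)^n.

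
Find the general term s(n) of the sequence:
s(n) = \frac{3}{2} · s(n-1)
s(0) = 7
Pure geometric recurrence with ratio \frac{3}{2}.
By induction s(n) = s(0) · (\frac{3}{2})^n = 7 \left(\frac{3}{2}\right)^{n}.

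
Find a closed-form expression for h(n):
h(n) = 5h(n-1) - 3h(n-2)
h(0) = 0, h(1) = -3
Characteristic equation: x² - 5x + 3 = 0.
Discriminant Δ = (5)² + 4·(-3) = 13.
Roots r₁,₂ = (5 ± √13)/2, so r₁ = \frac{\sqrt{13}}{2} + \frac{5}{2}, r₂ = \frac{5}{2} - \frac{\sqrt{13}}{2}.
General solution: h(n) = A·r₁^n + B·r₂^n.
From the initial conditions, A + B = 0 and r₁A + r₂B = -3.
Since r₁ - r₂ = √13: A = (-3 - (0)r₂)/√13 = - \frac{3 \sqrt{13}}{13}, and B = 0 - A = \frac{3 \sqrt{13}}{13}.
So h(n) = \left(- \frac{3 \sqrt{13}}{13}\right)\left(\frac{\sqrt{13}}{2} + \frac{5}{2}\right)^n + \left(\frac{3 \sqrt{13}}{13}\right)\left(\frac{5}{2} - \frac{\sqrt{13}}{2}\right)^n.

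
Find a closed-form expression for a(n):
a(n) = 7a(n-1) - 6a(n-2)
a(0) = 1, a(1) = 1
Characteristic equation: x² - 7x + 6 = 0, which factors as (x - (6))(x - (1)) = 0.
Roots r₁ = 6, r₂ = 1 (distinct).
General solution: a(n) = A·(6)^n + B·(1)^n.
From a(0) = 1: A + B = 1.
From a(1) = 1: 6A + B = 1.
Solving: A = 0, B = 1.
So a(n) = 1.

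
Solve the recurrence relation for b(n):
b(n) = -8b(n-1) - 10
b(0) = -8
First-order linear non-homogeneous.
Homogeneous solution: b_h(n) = A·(-8)^n.
Try constant particular solution b_p = K: K = -8K - 10 ⇒ K = - \frac{10}{9}.
General: b(n) = A·(-8)^n - \frac{10}{9}.
Apply b(0) = -8: A - \frac{10}{9} = -8 ⇒ A = - \frac{62}{9}.
So b(n) = - \frac{62 \left(-8\right)^{n}}{9} - \frac{10}{9}.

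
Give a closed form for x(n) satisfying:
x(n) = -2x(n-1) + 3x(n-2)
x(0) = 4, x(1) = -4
Characteristic equation: x² + 2x - 3 = 0, which factors as (x - (1))(x - (-3)) = 0.
Roots r₁ = 1, r₂ = -3 (distinct).
General solution: x(n) = A·(1)^n + B·(-3)^n.
From x(0) = 4: A + B = 4.
From x(1) = -4: A - 3B = -4.
Solving: A = 2, B = 2.
So x(n) = 2 \left(-3\right)^{n} + 2.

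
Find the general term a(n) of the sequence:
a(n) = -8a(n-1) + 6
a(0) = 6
First-order linear non-homogeneous.
Homogeneous solution: a_h(n) = A·(-8)^n.
Try constant particular solution a_p = K: K = -8K + 6 ⇒ K = \frac{2}{3}.
General: a(n) = A·(-8)^n + \frac{2}{3}.
Apply a(0) = 6: A + \frac{2}{3} = 6 ⇒ A = \frac{16}{3}.
So a(n) = \frac{16 \left(-8\right)^{n}}{3} + \frac{2}{3}.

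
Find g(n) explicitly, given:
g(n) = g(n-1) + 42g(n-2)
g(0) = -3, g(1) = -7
Characteristic equation: x² - x - 42 = 0, which factors as (x - (-6))(x - (7)) = 0.
Roots r₁ = -6, r₂ = 7 (distinct).
General solution: g(n) = A·(-6)^n + B·(7)^n.
From g(0) = -3: A + B = -3.
From g(1) = -7: -6A + 7B = -7.
Solving: A = - \frac{14}{13}, B = - \frac{25}{13}.
So g(n) = - \frac{14 \left(-6\right)^{n}}{13} - \frac{25 \cdot 7^{n}}{13}.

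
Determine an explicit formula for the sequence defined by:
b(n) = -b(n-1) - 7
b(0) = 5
First-order linear non-homogeneous.
Homogeneous solution: b_h(n) = A·(-1)^n.
Try constant particular solution b_p = K: K = -K - 7 ⇒ K = - \frac{7}{2}.
General: b(n) = A·(-1)^n - \frac{7}{2}.
Apply b(0) = 5: A - \frac{7}{2} = 5 ⇒ A = \frac{17}{2}.
So b(n) = \frac{17 \left(-1\right)^{n}}{2} - \frac{7}{2}.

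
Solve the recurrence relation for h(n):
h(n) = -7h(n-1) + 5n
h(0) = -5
First-order linear with linear forcing.
Homogeneous solution: h_h(n) = A·(-7)^n.
Try particular h_p(n) = pn + q. Substituting:
  pn + q = -7(p(n-1) + q) + 5n.
Matching the n-coefficient: p = -7p + 5 ⇒ p = \frac{5}{8}.
Matching constants: q = 7p - 7q ⇒ q = \frac{35}{64}.
General: h(n) = A·(-7)^n + \frac{5 n}{8} + \frac{35}{64}.
Apply h(0) = -5: A + \frac{35}{64} = -5 ⇒ A = - \frac{355}{64}.
So h(n) = - \frac{355 \left(-7\right)^{n}}{64} + \frac{5 n}{8} + \frac{35}{64}.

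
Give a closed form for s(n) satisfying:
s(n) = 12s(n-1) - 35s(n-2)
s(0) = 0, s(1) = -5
Characteristic equation: x² - 12x + 35 = 0, which factors as (x - (7))(x - (5)) = 0.
Roots r₁ = 7, r₂ = 5 (distinct).
General solution: s(n) = A·(7)^n + B·(5)^n.
From s(0) = 0: A + B = 0.
From s(1) = -5: 7A + 5B = -5.
Solving: A = - \frac{5}{2}, B = \frac{5}{2}.
So s(n) = \frac{5 \cdot 5^{n}}{2} - \frac{5 \cdot 7^{n}}{2}.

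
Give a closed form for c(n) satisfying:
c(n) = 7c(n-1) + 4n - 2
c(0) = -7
First-order linear with linear forcing.
Homogeneous solution: c_h(n) = A·(7)^n.
Try particular c_p(n) = pn + q. Substituting:
  pn + q = 7(p(n-1) + q) + 4n - 2.
Matching the n-coefficient: p = 7p + 4 ⇒ p = - \frac{2}{3}.
Matching constants: q = -7p + 7q - 2 ⇒ q = - \frac{4}{9}.
General: c(n) = A·(7)^n - \frac{2 n}{3} - \frac{4}{9}.
Apply c(0) = -7: A - \frac{4}{9} = -7 ⇒ A = - \frac{59}{9}.
So c(n) = - \frac{59 \cdot 7^{n}}{9} - \frac{2 n}{3} - \frac{4}{9}.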